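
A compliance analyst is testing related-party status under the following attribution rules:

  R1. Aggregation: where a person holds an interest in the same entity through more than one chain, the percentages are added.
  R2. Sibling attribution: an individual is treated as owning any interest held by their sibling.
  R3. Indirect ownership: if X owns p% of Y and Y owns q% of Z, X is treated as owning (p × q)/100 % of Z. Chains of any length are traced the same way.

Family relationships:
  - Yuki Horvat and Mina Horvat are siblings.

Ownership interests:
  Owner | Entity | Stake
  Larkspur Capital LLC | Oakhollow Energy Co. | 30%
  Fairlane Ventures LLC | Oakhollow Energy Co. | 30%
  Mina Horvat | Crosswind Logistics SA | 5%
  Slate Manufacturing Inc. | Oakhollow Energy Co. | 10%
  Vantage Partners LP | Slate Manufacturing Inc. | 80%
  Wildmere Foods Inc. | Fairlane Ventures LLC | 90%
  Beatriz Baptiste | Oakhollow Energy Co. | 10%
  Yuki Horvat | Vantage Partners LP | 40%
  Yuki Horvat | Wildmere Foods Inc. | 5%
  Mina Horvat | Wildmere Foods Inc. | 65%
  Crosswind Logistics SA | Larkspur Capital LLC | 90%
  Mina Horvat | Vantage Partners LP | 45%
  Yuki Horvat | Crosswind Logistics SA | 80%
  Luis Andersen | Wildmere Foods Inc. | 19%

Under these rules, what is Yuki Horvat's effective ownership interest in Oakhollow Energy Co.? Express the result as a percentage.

48.65%

By sibling attribution (R2), Yuki Horvat is treated as also owning Mina Horvat's interest in Crosswind Logistics SA, giving 80% + 5% = 85%.
By sibling attribution (R2), Yuki Horvat is treated as also owning Mina Horvat's interest in Vantage Partners LP, giving 40% + 45% = 85%.
By sibling attribution (R2), Yuki Horvat is treated as also owning Mina Horvat's interest in Wildmere Foods Inc, giving 5% + 65% = 70%.
Chain via Crosswind Logistics SA → Larkspur Capital LLC (R3): 85% × 90% × 30% = 22.95% of Oakhollow Energy Co.
Chain via Vantage Partners LP → Slate Manufacturing Inc. (R3): 85% × 80% × 10% = 6.8% of Oakhollow Energy Co.
Chain via Wildmere Foods Inc. → Fairlane Ventures LLC (R3): 70% × 90% × 30% = 18.9% of Oakhollow Energy Co.
Aggregating (R1): 22.95% + 6.8% + 18.9% = 48.65%.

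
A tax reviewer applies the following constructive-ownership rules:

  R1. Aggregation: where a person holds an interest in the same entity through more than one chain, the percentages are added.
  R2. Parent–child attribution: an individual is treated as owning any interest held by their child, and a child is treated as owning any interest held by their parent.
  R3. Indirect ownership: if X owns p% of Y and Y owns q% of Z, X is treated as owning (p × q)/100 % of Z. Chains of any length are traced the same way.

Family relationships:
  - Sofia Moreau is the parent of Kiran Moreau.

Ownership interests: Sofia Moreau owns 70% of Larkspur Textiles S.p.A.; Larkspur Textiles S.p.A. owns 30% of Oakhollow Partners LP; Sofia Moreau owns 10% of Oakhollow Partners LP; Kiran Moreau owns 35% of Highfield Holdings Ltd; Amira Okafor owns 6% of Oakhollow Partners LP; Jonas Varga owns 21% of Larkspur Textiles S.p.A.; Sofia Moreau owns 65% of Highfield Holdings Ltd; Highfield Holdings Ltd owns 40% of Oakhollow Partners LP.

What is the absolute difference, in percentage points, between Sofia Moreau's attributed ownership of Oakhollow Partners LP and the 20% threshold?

51

By parent–child attribution (R2), Sofia Moreau is treated as also owning Kiran Moreau's interest in Highfield Holdings Ltd, giving 65% + 35% = 100%.
Chain via Highfield Holdings Ltd (R3): 100% × 40% = 40% of Oakhollow Partners LP.
Chain via Larkspur Textiles S.p.A. (R3): 70% × 30% = 21% of Oakhollow Partners LP.
Direct interest in Oakhollow Partners LP: 10%.
Aggregating (R1): 40% + 21% + 10% = 71%.
71% exceeds the 20% threshold by 51 percentage points.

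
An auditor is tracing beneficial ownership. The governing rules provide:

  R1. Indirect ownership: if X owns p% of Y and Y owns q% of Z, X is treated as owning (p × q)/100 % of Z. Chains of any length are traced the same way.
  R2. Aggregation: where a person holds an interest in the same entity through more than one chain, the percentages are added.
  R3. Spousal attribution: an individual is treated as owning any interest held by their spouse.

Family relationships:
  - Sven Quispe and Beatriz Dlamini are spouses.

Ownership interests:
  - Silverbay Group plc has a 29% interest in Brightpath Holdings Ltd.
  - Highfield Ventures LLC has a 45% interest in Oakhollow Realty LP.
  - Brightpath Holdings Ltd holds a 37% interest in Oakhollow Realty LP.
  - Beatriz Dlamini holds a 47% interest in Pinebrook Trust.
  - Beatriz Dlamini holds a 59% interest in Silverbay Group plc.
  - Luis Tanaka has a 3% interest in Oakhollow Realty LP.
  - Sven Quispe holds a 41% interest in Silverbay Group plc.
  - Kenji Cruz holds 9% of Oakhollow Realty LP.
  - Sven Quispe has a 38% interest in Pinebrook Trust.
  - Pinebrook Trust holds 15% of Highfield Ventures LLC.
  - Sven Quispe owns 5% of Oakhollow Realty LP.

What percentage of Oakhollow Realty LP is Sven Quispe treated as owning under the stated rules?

By spousal attribution (R3), Sven Quispe is treated as also owning Beatriz Dlamini's interest in Silverbay Group plc, giving 41% + 59% = 100%.
By spousal attribution (R3), Sven Quispe is treated as also owning Beatriz Dlamini's interest in Pinebrook Trust, giving 38% + 47% = 85%.
Chain via Silverbay Group plc → Brightpath Holdings Ltd (R1): 100% × 29% × 37% = 10.73% of Oakhollow Realty LP.
Chain via Pinebrook Trust → Highfield Ventures LLC (R1): 85% × 15% × 45% = 5.7375% of Oakhollow Realty LP.
Direct interest in Oakhollow Realty LP: 5%.
Aggregating (R2): 10.73% + 5.7375% + 5% = 21.4675%.

21.4675%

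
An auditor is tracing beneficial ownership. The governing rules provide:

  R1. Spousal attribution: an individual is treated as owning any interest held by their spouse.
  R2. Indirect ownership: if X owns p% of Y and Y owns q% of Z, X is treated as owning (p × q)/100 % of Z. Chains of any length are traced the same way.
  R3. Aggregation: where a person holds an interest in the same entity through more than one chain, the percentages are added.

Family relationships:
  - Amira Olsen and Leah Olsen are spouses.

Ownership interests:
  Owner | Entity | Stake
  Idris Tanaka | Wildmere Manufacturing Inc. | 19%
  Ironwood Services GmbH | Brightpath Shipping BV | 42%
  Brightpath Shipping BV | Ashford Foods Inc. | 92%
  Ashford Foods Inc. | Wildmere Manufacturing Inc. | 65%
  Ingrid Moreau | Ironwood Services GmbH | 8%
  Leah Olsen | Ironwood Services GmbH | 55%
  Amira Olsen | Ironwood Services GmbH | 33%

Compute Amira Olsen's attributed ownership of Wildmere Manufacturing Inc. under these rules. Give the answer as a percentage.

22.10208%

By spousal attribution (R1), Amira Olsen is treated as also owning Leah Olsen's interest in Ironwood Services GmbH, giving 33% + 55% = 88%.
Chain via Ironwood Services GmbH → Brightpath Shipping BV → Ashford Foods Inc. (R2): 88% × 42% × 92% × 65% = 22.10208% of Wildmere Manufacturing Inc.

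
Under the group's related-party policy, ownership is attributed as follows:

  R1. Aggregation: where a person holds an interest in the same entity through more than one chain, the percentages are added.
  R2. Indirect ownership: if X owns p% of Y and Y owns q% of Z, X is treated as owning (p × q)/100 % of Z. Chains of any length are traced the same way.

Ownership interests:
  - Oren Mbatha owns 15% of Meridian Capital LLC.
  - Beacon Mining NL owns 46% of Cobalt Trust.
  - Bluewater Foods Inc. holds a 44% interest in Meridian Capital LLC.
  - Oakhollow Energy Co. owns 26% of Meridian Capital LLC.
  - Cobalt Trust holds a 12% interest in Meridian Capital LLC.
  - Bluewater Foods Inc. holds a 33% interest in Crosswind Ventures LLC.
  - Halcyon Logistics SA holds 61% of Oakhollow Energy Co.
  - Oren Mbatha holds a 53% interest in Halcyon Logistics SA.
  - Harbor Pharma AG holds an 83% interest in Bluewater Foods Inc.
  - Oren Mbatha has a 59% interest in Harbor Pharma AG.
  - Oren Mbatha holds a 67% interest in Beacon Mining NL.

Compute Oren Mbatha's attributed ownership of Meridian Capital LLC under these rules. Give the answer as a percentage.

48.651%

Chain via Beacon Mining NL → Cobalt Trust (R2): 67% × 46% × 12% = 3.6984% of Meridian Capital LLC.
Chain via Harbor Pharma AG → Bluewater Foods Inc. (R2): 59% × 83% × 44% = 21.5468% of Meridian Capital LLC.
Chain via Halcyon Logistics SA → Oakhollow Energy Co. (R2): 53% × 61% × 26% = 8.4058% of Meridian Capital LLC.
Direct interest in Meridian Capital LLC: 15%.
Aggregating (R1): 3.6984% + 21.5468% + 8.4058% + 15% = 48.651%.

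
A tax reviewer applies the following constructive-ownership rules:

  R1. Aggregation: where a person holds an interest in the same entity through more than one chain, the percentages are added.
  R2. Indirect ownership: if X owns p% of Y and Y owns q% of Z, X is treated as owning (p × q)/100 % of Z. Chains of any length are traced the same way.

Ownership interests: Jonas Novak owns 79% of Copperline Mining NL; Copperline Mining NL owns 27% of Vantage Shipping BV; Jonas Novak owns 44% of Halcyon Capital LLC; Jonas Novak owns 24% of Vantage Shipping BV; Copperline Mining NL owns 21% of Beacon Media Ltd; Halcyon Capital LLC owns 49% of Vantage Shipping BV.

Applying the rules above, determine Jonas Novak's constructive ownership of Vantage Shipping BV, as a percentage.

66.89%

Chain via Halcyon Capital LLC (R2): 44% × 49% = 21.56% of Vantage Shipping BV.
Chain via Copperline Mining NL (R2): 79% × 27% = 21.33% of Vantage Shipping BV.
Direct interest in Vantage Shipping BV: 24%.
Aggregating (R1): 21.56% + 21.33% + 24% = 66.89%.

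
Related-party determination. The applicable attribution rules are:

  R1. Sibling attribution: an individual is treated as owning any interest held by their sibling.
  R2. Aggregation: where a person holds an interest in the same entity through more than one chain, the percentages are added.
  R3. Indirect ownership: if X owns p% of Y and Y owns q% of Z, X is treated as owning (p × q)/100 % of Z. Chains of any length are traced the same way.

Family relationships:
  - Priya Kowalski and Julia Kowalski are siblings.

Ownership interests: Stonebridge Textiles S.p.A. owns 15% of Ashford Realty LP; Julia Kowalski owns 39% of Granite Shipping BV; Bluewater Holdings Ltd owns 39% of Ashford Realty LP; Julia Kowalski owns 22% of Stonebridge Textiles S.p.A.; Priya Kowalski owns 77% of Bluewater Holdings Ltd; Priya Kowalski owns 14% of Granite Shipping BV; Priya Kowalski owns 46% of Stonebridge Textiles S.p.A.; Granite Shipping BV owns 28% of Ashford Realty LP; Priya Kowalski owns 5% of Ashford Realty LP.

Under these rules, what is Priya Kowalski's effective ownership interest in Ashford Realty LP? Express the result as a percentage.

By sibling attribution (R1), Priya Kowalski is treated as also owning Julia Kowalski's interest in Stonebridge Textiles S.p.A, giving 46% + 22% = 68%.
By sibling attribution (R1), Priya Kowalski is treated as also owning Julia Kowalski's interest in Granite Shipping BV, giving 14% + 39% = 53%.
Chain via Stonebridge Textiles S.p.A. (R3): 68% × 15% = 10.2% of Ashford Realty LP.
Chain via Granite Shipping BV (R3): 53% × 28% = 14.84% of Ashford Realty LP.
Chain via Bluewater Holdings Ltd (R3): 77% × 39% = 30.03% of Ashford Realty LP.
Direct interest in Ashford Realty LP: 5%.
Aggregating (R2): 10.2% + 14.84% + 30.03% + 5% = 60.07%.

60.07%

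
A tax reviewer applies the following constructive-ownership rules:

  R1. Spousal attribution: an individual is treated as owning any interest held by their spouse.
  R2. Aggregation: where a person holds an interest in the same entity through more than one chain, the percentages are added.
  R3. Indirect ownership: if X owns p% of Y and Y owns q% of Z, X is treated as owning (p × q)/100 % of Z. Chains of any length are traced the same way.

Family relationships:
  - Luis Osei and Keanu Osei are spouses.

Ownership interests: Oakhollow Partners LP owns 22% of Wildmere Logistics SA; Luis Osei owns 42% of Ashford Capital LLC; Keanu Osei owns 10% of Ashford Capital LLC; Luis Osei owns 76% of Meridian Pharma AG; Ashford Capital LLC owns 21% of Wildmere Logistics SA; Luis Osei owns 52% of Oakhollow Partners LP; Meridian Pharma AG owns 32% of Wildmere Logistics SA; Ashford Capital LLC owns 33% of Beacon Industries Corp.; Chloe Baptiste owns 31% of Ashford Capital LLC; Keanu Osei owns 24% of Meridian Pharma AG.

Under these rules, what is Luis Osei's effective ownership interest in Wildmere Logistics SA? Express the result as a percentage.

By spousal attribution (R1), Luis Osei is treated as also owning Keanu Osei's interest in Ashford Capital LLC, giving 42% + 10% = 52%.
By spousal attribution (R1), Luis Osei is treated as also owning Keanu Osei's interest in Meridian Pharma AG, giving 76% + 24% = 100%.
Chain via Ashford Capital LLC (R3): 52% × 21% = 10.92% of Wildmere Logistics SA.
Chain via Oakhollow Partners LP (R3): 52% × 22% = 11.44% of Wildmere Logistics SA.
Chain via Meridian Pharma AG (R3): 100% × 32% = 32% of Wildmere Logistics SA.
Aggregating (R2): 10.92% + 11.44% + 32% = 54.36%.

54.36%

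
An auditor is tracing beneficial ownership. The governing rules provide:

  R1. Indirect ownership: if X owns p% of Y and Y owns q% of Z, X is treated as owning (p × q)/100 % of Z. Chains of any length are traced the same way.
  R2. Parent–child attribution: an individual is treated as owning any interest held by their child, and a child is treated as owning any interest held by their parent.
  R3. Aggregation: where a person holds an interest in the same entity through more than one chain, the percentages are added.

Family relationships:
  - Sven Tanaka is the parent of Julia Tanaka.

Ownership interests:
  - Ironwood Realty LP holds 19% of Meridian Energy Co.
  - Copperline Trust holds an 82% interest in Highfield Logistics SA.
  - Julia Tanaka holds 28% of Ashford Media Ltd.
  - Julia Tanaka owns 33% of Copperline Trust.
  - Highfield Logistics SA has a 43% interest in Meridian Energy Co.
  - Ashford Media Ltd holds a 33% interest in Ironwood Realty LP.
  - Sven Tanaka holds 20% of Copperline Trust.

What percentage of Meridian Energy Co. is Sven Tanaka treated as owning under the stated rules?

By parent–child attribution (R2), Sven Tanaka is treated as also owning Julia Tanaka's interest in Copperline Trust, giving 20% + 33% = 53%.
By parent–child attribution (R2), Sven Tanaka is treated as owning Julia Tanaka's 28% interest in Ashford Media Ltd.
Chain via Copperline Trust → Highfield Logistics SA (R1): 53% × 82% × 43% = 18.6878% of Meridian Energy Co.
Chain via Ashford Media Ltd → Ironwood Realty LP (R1): 28% × 33% × 19% = 1.7556% of Meridian Energy Co.
Aggregating (R3): 18.6878% + 1.7556% = 20.4434%.

20.4434%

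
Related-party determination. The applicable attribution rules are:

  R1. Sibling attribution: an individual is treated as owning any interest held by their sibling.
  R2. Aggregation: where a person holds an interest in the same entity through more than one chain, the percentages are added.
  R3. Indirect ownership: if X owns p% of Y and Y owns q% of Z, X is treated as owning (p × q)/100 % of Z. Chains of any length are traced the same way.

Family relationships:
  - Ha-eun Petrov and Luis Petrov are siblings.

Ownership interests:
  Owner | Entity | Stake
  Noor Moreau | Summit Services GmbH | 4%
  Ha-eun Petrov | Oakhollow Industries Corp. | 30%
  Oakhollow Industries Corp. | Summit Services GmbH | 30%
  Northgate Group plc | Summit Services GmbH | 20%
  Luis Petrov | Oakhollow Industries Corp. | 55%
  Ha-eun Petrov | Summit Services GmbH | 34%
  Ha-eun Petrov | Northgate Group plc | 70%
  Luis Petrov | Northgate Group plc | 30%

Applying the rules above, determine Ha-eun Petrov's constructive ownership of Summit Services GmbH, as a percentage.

By sibling attribution (R1), Ha-eun Petrov is treated as also owning Luis Petrov's interest in Northgate Group plc, giving 70% + 30% = 100%.
By sibling attribution (R1), Ha-eun Petrov is treated as also owning Luis Petrov's interest in Oakhollow Industries Corp, giving 30% + 55% = 85%.
Chain via Northgate Group plc (R3): 100% × 20% = 20% of Summit Services GmbH.
Chain via Oakhollow Industries Corp. (R3): 85% × 30% = 25.5% of Summit Services GmbH.
Direct interest in Summit Services GmbH: 34%.
Aggregating (R2): 20% + 25.5% + 34% = 79.5%.

79.5%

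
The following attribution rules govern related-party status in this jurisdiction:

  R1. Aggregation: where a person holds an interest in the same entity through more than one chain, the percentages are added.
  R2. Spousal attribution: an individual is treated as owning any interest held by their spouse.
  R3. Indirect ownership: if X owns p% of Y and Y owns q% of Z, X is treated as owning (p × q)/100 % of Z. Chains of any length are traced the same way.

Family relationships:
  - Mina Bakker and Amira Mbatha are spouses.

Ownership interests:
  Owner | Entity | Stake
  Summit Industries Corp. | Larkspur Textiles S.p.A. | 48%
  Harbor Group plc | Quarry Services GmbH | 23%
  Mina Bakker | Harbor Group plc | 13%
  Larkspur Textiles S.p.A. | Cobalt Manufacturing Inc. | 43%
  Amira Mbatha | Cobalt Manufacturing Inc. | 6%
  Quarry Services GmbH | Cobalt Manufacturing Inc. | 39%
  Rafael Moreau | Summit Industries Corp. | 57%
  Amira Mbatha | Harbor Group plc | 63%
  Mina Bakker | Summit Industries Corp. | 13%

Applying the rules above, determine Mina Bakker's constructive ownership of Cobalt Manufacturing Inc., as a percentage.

15.5004%

By spousal attribution (R2), Mina Bakker is treated as also owning Amira Mbatha's interest in Harbor Group plc, giving 13% + 63% = 76%.
By spousal attribution (R2), Mina Bakker is treated as owning Amira Mbatha's 6% interest in Cobalt Manufacturing Inc.
Chain via Summit Industries Corp. → Larkspur Textiles S.p.A. (R3): 13% × 48% × 43% = 2.6832% of Cobalt Manufacturing Inc.
Chain via Harbor Group plc → Quarry Services GmbH (R3): 76% × 23% × 39% = 6.8172% of Cobalt Manufacturing Inc.
Direct interest in Cobalt Manufacturing Inc: 6%.
Aggregating (R1): 2.6832% + 6.8172% + 6% = 15.5004%.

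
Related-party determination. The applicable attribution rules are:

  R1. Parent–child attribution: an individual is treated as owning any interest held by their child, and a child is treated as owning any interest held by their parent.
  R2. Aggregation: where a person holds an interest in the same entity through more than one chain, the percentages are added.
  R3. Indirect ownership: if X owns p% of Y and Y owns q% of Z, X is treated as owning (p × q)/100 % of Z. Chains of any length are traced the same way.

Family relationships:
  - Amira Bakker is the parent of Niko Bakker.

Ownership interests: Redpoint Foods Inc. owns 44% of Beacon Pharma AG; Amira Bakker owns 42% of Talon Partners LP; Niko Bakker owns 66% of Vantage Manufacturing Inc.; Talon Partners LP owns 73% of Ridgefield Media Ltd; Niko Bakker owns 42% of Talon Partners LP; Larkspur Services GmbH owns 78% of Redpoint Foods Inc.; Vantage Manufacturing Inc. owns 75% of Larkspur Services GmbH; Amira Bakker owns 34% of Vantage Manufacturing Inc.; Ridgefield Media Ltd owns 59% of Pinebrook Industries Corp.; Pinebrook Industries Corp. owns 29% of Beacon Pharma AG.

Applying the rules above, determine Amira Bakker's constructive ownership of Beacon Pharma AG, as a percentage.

By parent–child attribution (R1), Amira Bakker is treated as also owning Niko Bakker's interest in Talon Partners LP, giving 42% + 42% = 84%.
By parent–child attribution (R1), Amira Bakker is treated as also owning Niko Bakker's interest in Vantage Manufacturing Inc, giving 34% + 66% = 100%.
Chain via Talon Partners LP → Ridgefield Media Ltd → Pinebrook Industries Corp. (R3): 84% × 73% × 59% × 29% = 10.491852% of Beacon Pharma AG.
Chain via Vantage Manufacturing Inc. → Larkspur Services GmbH → Redpoint Foods Inc. (R3): 100% × 75% × 78% × 44% = 25.74% of Beacon Pharma AG.
Aggregating (R2): 10.491852% + 25.74% = 36.231852%.

36.231852%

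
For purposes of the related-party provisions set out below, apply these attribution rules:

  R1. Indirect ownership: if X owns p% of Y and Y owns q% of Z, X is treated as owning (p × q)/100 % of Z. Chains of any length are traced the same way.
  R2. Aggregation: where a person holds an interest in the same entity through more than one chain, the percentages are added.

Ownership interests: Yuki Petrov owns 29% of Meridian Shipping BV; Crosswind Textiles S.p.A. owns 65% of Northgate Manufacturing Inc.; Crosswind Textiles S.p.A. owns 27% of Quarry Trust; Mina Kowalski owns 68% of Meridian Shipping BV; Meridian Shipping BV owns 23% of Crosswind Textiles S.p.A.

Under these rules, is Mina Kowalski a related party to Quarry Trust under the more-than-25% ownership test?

No

Chain via Meridian Shipping BV → Crosswind Textiles S.p.A. (R1): 68% × 23% × 27% = 4.2228% of Quarry Trust.
4.2228% does not exceed the 25% threshold, so Mina is not a related party to Quarry Trust.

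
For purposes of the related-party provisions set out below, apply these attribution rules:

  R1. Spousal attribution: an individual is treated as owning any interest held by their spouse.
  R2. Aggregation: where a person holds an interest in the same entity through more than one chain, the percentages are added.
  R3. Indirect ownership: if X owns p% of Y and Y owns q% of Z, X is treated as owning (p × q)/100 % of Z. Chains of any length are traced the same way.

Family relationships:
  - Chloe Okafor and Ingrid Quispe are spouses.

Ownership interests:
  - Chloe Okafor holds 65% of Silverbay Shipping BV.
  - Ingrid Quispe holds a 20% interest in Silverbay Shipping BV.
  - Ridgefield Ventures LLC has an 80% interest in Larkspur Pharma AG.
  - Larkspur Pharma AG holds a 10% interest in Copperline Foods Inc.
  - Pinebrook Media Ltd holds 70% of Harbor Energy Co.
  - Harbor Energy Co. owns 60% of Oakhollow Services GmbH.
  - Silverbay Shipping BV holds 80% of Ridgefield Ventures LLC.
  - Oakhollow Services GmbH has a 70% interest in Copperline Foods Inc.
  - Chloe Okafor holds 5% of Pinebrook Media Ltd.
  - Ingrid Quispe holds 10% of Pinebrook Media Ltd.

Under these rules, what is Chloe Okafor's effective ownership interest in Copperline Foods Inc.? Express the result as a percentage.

9.85%

By spousal attribution (R1), Chloe Okafor is treated as also owning Ingrid Quispe's interest in Silverbay Shipping BV, giving 65% + 20% = 85%.
By spousal attribution (R1), Chloe Okafor is treated as also owning Ingrid Quispe's interest in Pinebrook Media Ltd, giving 5% + 10% = 15%.
Chain via Silverbay Shipping BV → Ridgefield Ventures LLC → Larkspur Pharma AG (R3): 85% × 80% × 80% × 10% = 5.44% of Copperline Foods Inc.
Chain via Pinebrook Media Ltd → Harbor Energy Co. → Oakhollow Services GmbH (R3): 15% × 70% × 60% × 70% = 4.41% of Copperline Foods Inc.
Aggregating (R2): 5.44% + 4.41% = 9.85%.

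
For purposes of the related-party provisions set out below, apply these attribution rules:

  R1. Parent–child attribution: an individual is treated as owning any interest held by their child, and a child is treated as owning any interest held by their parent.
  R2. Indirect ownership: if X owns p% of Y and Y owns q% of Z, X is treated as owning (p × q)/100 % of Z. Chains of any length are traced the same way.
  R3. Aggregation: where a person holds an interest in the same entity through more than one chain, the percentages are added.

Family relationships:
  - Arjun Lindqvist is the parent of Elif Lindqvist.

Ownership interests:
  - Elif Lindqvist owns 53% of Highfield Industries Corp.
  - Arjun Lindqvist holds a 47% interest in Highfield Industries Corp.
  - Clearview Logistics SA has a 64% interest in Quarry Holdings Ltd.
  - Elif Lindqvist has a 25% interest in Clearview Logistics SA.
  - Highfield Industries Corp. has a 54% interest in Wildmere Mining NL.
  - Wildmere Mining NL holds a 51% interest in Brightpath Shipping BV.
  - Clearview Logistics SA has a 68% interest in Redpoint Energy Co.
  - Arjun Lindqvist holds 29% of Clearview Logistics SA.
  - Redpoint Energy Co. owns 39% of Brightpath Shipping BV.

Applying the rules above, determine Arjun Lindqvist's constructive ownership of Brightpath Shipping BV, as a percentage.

By parent–child attribution (R1), Arjun Lindqvist is treated as also owning Elif Lindqvist's interest in Highfield Industries Corp, giving 47% + 53% = 100%.
By parent–child attribution (R1), Arjun Lindqvist is treated as also owning Elif Lindqvist's interest in Clearview Logistics SA, giving 29% + 25% = 54%.
Chain via Highfield Industries Corp. → Wildmere Mining NL (R2): 100% × 54% × 51% = 27.54% of Brightpath Shipping BV.
Chain via Clearview Logistics SA → Redpoint Energy Co. (R2): 54% × 68% × 39% = 14.3208% of Brightpath Shipping BV.
Aggregating (R3): 27.54% + 14.3208% = 41.8608%.

41.8608%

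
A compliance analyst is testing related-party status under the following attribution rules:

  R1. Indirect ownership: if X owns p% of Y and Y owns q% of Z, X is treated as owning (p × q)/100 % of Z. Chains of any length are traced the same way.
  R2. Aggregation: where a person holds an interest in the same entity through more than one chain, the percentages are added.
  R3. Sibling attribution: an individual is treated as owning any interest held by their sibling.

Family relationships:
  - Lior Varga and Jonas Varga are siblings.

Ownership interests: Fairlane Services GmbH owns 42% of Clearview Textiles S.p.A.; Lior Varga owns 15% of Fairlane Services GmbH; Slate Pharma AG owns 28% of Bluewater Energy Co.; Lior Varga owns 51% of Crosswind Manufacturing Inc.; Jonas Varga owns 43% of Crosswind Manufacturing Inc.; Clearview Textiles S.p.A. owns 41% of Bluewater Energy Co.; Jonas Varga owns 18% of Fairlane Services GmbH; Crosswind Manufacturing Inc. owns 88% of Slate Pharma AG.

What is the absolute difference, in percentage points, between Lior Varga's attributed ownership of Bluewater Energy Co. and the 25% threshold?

By sibling attribution (R3), Lior Varga is treated as also owning Jonas Varga's interest in Fairlane Services GmbH, giving 15% + 18% = 33%.
By sibling attribution (R3), Lior Varga is treated as also owning Jonas Varga's interest in Crosswind Manufacturing Inc, giving 51% + 43% = 94%.
Chain via Fairlane Services GmbH → Clearview Textiles S.p.A. (R1): 33% × 42% × 41% = 5.6826% of Bluewater Energy Co.
Chain via Crosswind Manufacturing Inc. → Slate Pharma AG (R1): 94% × 88% × 28% = 23.1616% of Bluewater Energy Co.
Aggregating (R2): 5.6826% + 23.1616% = 28.8442%.
28.8442% exceeds the 25% threshold by 3.8442 percentage points.

3.8442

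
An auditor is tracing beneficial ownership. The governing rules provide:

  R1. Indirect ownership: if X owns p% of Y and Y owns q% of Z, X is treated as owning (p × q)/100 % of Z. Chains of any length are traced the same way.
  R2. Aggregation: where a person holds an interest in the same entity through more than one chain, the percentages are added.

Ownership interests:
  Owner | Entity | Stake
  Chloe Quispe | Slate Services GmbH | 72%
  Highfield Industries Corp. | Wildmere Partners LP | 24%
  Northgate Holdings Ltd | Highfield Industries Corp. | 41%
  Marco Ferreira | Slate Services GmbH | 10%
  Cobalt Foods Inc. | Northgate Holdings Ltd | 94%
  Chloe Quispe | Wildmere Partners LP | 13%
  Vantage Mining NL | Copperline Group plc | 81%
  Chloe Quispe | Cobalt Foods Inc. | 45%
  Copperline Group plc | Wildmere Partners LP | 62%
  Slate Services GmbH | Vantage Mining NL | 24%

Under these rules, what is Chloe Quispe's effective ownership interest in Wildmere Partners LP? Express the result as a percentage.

Chain via Slate Services GmbH → Vantage Mining NL → Copperline Group plc (R1): 72% × 24% × 81% × 62% = 8.678016% of Wildmere Partners LP.
Chain via Cobalt Foods Inc. → Northgate Holdings Ltd → Highfield Industries Corp. (R1): 45% × 94% × 41% × 24% = 4.16232% of Wildmere Partners LP.
Direct interest in Wildmere Partners LP: 13%.
Aggregating (R2): 8.678016% + 4.16232% + 13% = 25.840336%.

25.840336%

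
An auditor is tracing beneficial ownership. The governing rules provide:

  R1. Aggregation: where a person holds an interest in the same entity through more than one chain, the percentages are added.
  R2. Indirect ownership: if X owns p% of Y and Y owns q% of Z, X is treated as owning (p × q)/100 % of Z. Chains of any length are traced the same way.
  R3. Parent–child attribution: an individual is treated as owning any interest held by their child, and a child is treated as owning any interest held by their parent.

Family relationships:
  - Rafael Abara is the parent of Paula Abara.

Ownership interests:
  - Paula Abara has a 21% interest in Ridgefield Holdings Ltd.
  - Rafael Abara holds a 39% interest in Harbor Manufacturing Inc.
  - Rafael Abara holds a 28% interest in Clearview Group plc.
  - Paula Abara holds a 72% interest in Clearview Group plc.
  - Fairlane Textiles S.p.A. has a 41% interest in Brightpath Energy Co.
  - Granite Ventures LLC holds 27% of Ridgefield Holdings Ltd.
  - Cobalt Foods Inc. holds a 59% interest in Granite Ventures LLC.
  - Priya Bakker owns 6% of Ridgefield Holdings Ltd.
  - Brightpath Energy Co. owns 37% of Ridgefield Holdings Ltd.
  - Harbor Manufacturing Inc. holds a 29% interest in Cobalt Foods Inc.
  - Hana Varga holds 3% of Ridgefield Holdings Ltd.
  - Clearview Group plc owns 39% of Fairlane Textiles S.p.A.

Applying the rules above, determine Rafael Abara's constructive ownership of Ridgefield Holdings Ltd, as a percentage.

By parent–child attribution (R3), Rafael Abara is treated as also owning Paula Abara's interest in Clearview Group plc, giving 28% + 72% = 100%.
By parent–child attribution (R3), Rafael Abara is treated as owning Paula Abara's 21% interest in Ridgefield Holdings Ltd.
Chain via Clearview Group plc → Fairlane Textiles S.p.A. → Brightpath Energy Co. (R2): 100% × 39% × 41% × 37% = 5.9163% of Ridgefield Holdings Ltd.
Chain via Harbor Manufacturing Inc. → Cobalt Foods Inc. → Granite Ventures LLC (R2): 39% × 29% × 59% × 27% = 1.801683% of Ridgefield Holdings Ltd.
Direct interest in Ridgefield Holdings Ltd: 21%.
Aggregating (R1): 5.9163% + 1.801683% + 21% = 28.717983%.

28.717983%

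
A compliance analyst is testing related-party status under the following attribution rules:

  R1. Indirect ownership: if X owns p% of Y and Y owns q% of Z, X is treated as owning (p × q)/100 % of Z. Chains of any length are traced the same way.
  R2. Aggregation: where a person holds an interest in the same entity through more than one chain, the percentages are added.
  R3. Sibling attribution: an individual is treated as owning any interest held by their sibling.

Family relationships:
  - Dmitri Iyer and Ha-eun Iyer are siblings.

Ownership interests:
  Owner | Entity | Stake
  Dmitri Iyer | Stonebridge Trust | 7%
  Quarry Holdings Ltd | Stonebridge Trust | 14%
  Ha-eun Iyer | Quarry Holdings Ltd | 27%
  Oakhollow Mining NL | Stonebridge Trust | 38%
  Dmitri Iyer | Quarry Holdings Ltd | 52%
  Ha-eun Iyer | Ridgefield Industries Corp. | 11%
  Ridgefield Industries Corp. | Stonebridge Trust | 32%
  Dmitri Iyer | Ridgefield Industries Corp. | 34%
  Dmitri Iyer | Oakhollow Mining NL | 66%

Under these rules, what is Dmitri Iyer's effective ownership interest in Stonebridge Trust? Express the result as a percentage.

57.54%

By sibling attribution (R3), Dmitri Iyer is treated as also owning Ha-eun Iyer's interest in Quarry Holdings Ltd, giving 52% + 27% = 79%.
By sibling attribution (R3), Dmitri Iyer is treated as also owning Ha-eun Iyer's interest in Ridgefield Industries Corp, giving 34% + 11% = 45%.
Chain via Quarry Holdings Ltd (R1): 79% × 14% = 11.06% of Stonebridge Trust.
Chain via Oakhollow Mining NL (R1): 66% × 38% = 25.08% of Stonebridge Trust.
Chain via Ridgefield Industries Corp. (R1): 45% × 32% = 14.4% of Stonebridge Trust.
Direct interest in Stonebridge Trust: 7%.
Aggregating (R2): 11.06% + 25.08% + 14.4% + 7% = 57.54%.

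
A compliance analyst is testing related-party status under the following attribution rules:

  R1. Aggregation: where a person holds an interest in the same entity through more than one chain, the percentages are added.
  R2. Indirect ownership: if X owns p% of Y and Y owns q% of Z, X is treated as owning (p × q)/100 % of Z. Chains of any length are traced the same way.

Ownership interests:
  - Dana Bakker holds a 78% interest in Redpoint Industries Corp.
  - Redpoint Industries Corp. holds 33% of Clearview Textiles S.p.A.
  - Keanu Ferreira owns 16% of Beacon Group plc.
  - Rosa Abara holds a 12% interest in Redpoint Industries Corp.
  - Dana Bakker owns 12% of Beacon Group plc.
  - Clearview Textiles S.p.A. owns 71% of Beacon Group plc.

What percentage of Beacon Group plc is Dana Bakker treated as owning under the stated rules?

30.2754%

Chain via Redpoint Industries Corp. → Clearview Textiles S.p.A. (R2): 78% × 33% × 71% = 18.2754% of Beacon Group plc.
Direct interest in Beacon Group plc: 12%.
Aggregating (R1): 18.2754% + 12% = 30.2754%.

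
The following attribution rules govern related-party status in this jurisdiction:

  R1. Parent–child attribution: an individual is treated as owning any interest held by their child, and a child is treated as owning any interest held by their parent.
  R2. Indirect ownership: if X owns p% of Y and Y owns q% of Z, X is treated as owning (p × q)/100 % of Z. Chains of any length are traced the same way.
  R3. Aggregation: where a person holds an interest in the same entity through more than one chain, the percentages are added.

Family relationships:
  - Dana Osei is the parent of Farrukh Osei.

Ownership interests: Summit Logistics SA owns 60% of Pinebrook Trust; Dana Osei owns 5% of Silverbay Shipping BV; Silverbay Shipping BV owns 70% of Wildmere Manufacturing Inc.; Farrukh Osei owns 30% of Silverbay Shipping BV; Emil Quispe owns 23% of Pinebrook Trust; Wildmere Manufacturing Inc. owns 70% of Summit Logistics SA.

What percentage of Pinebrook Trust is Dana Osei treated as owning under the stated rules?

10.29%

By parent–child attribution (R1), Dana Osei is treated as also owning Farrukh Osei's interest in Silverbay Shipping BV, giving 5% + 30% = 35%.
Chain via Silverbay Shipping BV → Wildmere Manufacturing Inc. → Summit Logistics SA (R2): 35% × 70% × 70% × 60% = 10.29% of Pinebrook Trust.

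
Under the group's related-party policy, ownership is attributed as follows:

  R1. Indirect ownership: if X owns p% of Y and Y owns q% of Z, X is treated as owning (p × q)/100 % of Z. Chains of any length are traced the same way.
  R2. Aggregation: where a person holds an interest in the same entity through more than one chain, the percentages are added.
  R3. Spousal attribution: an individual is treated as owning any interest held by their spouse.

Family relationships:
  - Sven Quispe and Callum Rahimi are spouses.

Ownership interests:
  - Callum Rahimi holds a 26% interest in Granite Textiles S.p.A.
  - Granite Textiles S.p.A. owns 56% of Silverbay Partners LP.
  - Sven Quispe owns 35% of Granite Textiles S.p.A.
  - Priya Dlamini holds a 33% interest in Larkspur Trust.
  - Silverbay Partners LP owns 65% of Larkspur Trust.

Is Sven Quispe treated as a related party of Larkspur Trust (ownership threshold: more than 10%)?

Yes

By spousal attribution (R3), Sven Quispe is treated as also owning Callum Rahimi's interest in Granite Textiles S.p.A, giving 35% + 26% = 61%.
Chain via Granite Textiles S.p.A. → Silverbay Partners LP (R1): 61% × 56% × 65% = 22.204% of Larkspur Trust.
22.204% exceeds the 10% threshold, so Sven is a related party to Larkspur Trust.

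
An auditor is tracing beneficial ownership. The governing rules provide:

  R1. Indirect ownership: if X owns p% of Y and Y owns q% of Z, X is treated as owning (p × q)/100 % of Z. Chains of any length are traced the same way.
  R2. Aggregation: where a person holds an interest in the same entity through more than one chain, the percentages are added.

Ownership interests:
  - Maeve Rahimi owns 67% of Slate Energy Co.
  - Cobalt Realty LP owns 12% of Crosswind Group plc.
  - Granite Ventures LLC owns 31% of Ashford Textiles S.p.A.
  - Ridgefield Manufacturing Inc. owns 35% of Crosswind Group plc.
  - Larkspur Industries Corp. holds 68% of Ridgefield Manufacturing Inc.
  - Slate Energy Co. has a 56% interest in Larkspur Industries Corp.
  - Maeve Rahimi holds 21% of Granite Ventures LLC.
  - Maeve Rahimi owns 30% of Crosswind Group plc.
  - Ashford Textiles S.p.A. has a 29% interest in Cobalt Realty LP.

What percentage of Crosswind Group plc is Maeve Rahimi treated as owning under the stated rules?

39.156308%

Chain via Slate Energy Co. → Larkspur Industries Corp. → Ridgefield Manufacturing Inc. (R1): 67% × 56% × 68% × 35% = 8.92976% of Crosswind Group plc.
Chain via Granite Ventures LLC → Ashford Textiles S.p.A. → Cobalt Realty LP (R1): 21% × 31% × 29% × 12% = 0.226548% of Crosswind Group plc.
Direct interest in Crosswind Group plc: 30%.
Aggregating (R2): 8.92976% + 0.226548% + 30% = 39.156308%.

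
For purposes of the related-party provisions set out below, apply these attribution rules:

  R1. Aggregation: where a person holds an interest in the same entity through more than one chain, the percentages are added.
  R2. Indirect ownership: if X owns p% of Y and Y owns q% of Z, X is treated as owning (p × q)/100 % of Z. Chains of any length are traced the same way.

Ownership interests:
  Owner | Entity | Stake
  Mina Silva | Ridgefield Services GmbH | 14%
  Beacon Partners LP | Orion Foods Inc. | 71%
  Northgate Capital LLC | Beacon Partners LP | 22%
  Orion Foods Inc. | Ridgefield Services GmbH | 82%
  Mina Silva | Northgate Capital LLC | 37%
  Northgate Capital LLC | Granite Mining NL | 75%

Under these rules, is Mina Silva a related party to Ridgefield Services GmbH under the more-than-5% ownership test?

Yes

Chain via Northgate Capital LLC → Beacon Partners LP → Orion Foods Inc. (R2): 37% × 22% × 71% × 82% = 4.739108% of Ridgefield Services GmbH.
Direct interest in Ridgefield Services GmbH: 14%.
Aggregating (R1): 4.739108% + 14% = 18.739108%.
18.739108% exceeds the 5% threshold, so Mina is a related party to Ridgefield Services GmbH.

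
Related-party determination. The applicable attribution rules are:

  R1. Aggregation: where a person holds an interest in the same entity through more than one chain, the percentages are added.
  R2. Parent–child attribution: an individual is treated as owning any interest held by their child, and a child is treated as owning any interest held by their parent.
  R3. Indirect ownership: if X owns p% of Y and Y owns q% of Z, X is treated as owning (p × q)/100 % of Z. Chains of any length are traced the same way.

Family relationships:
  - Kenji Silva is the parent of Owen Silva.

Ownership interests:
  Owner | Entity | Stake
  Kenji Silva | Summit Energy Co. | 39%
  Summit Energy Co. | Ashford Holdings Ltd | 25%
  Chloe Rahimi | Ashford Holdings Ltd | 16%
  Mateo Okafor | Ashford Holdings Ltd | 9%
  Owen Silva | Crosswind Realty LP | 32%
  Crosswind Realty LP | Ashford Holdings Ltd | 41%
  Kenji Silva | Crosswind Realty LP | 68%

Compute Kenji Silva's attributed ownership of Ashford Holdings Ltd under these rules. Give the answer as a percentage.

By parent–child attribution (R2), Kenji Silva is treated as also owning Owen Silva's interest in Crosswind Realty LP, giving 68% + 32% = 100%.
Chain via Crosswind Realty LP (R3): 100% × 41% = 41% of Ashford Holdings Ltd.
Chain via Summit Energy Co. (R3): 39% × 25% = 9.75% of Ashford Holdings Ltd.
Aggregating (R1): 41% + 9.75% = 50.75%.

50.75%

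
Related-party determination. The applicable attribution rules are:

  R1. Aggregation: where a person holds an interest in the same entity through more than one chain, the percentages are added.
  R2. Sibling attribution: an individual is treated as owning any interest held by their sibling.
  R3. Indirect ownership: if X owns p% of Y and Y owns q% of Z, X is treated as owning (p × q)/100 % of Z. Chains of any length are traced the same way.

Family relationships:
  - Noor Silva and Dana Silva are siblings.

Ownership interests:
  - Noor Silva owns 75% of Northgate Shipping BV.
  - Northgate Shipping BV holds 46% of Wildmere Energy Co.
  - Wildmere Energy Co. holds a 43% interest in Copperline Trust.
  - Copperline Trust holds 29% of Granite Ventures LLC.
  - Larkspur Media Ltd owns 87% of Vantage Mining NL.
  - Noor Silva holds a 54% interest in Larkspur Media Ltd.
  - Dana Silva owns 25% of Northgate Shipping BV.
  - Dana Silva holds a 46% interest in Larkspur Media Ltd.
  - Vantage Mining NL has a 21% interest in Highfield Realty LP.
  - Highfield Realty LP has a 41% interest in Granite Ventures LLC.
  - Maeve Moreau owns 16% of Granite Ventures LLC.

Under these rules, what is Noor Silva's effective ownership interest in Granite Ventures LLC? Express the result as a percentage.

By sibling attribution (R2), Noor Silva is treated as also owning Dana Silva's interest in Northgate Shipping BV, giving 75% + 25% = 100%.
By sibling attribution (R2), Noor Silva is treated as also owning Dana Silva's interest in Larkspur Media Ltd, giving 54% + 46% = 100%.
Chain via Northgate Shipping BV → Wildmere Energy Co. → Copperline Trust (R3): 100% × 46% × 43% × 29% = 5.7362% of Granite Ventures LLC.
Chain via Larkspur Media Ltd → Vantage Mining NL → Highfield Realty LP (R3): 100% × 87% × 21% × 41% = 7.4907% of Granite Ventures LLC.
Aggregating (R1): 5.7362% + 7.4907% = 13.2269%.

13.2269%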